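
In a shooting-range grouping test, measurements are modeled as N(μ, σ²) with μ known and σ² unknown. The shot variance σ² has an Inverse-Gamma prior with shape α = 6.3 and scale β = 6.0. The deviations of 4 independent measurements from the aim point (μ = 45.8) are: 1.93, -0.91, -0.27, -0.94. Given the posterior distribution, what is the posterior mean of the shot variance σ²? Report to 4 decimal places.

1.1993

With known mean μ and an Inverse-Gamma(α, β) prior on σ², the Normal likelihood is conjugate: posterior is Inv-Gamma(α + n/2, β + Σ(xᵢ−μ)²/2).
Σ(xᵢ−μ)² = (1.93)² + (-0.91)² + (-0.27)² + (-0.94)² = 5.5095.
Posterior: Inv-Gamma(6.3 + 4/2, 6.0 + 5.5095/2) = Inv-Gamma(8.30, 8.75475).
E[σ²|data] = β/(α−1) = 8.75475/7.30 = 1.1993.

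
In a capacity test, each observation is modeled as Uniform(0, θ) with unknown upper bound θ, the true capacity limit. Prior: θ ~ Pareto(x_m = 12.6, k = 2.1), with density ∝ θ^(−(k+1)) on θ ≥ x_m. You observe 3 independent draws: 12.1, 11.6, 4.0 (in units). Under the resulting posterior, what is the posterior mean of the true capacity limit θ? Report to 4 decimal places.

A Pareto(scale x_m, shape k) prior on the upper bound θ of Uniform(0, θ) is conjugate: posterior is Pareto(max(x_m, max xᵢ), k + n).
Sample maximum = 12.1; prior scale x_m = 12.6 → posterior scale = max = 12.6.
Posterior shape = 2.1 + 3 = 5.1.
E[θ|data] = k·x_m/(k−1) = 5.1·12.6/4.1 = 15.6732.

15.6732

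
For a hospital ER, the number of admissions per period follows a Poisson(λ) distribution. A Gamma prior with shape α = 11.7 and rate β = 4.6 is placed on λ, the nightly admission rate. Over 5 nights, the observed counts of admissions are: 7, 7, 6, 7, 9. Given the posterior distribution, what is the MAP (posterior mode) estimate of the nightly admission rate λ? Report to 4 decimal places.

With a Gamma(shape α, rate β) prior, the Poisson likelihood is conjugate: the posterior is Gamma(α + ΣXᵢ, β + n).
Sum of counts S = 36 over n = 5 nights.
Posterior: Gamma(α+S, β+n) = Gamma(11.7+36, 4.6+5) = Gamma(47.7, 9.6).
Mode of Gamma(α,β) for α≥1 is (α−1)/β = 46.7/9.6 = 4.8646.

4.8646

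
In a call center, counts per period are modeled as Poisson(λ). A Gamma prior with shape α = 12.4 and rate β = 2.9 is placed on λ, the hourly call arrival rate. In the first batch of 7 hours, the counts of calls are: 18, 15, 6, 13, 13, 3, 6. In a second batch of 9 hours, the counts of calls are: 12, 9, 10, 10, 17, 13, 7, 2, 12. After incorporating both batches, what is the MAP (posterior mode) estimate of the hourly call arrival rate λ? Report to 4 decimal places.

With a Gamma(shape α, rate β) prior, the Poisson likelihood is conjugate: the posterior is Gamma(α + ΣXᵢ, β + n).
Batch 1: sum of counts S = 74 over n = 7 hours.
After batch 1: Gamma(α+S, β+n) = Gamma(12.4+74, 2.9+7) = Gamma(86.4, 9.9).
Batch 2: sum of counts S = 92 over n = 9 hours.
After batch 2: Gamma(α+S, β+n) = Gamma(86.4+92, 9.9+9) = Gamma(178.4, 18.9).
Mode of Gamma(α,β) for α≥1 is (α−1)/β = 177.4/18.9 = 9.3862.

9.3862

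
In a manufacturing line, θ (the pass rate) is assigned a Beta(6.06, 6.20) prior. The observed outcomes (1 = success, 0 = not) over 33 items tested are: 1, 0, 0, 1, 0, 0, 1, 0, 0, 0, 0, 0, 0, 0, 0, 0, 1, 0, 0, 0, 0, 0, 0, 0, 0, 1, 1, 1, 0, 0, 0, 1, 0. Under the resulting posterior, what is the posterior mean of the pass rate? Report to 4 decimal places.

0.3106

The Beta prior is conjugate to a Binomial/Bernoulli likelihood; the update adds successes to α and failures to β.
Posterior: Beta(α+k, β+n−k) = Beta(6.06+8, 6.20+25) = Beta(14.06, 31.20).
Posterior mean = α/(α+β) = 14.06/45.26 = 0.3106.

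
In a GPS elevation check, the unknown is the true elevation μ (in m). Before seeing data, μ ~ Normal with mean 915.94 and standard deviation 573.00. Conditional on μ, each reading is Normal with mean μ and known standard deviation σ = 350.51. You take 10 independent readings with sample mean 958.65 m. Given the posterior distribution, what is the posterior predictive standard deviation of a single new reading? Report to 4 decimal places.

367.0148

For Normal data with known variance σ², a Normal(μ₀, σ₀²) prior on μ is conjugate. Posterior precision = 1/σ₀² + n/σ²; posterior mean is the precision-weighted average of μ₀ and x̄.
σ₀² = 573.00² = 328329, σ² = 350.51² = 122857.2601; σ² + n·σ₀² = 122857.2601 + 10·328329 = 3406147.2601.
Posterior precision = 1/σ₀² + n/σ² = 1/328329 + 10/122857.2601 = (σ² + n·σ₀²)/(σ₀²σ²) = 3406147.2601/(328329·122857.2601); posterior variance σₙ² = σ₀²σ²/(σ² + n·σ₀²) = 328329·122857.2601/3406147.2601 = 11842.588788.
Predictive variance for one new observation = σₙ² + σ² = 328329·122857.2601/3406147.2601 + 122857.2601 = σ²·(σ₀² + 3406147.2601)/3406147.2601 = 122857.2601·3734476.2601/3406147.2601 = 134699.848888; SD = √(122857.2601·3734476.2601/3406147.2601) = 367.0148.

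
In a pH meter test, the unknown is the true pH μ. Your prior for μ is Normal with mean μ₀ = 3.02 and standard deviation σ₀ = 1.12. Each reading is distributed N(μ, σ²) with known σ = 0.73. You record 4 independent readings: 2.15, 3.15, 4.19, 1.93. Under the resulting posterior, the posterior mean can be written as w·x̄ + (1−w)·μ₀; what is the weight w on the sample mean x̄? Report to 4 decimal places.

For Normal data with known variance σ², a Normal(μ₀, σ₀²) prior on μ is conjugate. Posterior precision = 1/σ₀² + n/σ²; posterior mean is the precision-weighted average of μ₀ and x̄.
σ₀² = 1.12² = 1.2544, σ² = 0.73² = 0.5329. Prior precision 1/σ₀² = 1/1.2544; data precision n/σ² = 4/0.5329.
w = (n/σ²)/(1/σ₀² + n/σ²) = n·σ₀²/(σ² + n·σ₀²) = 4·1.2544/(0.5329 + 4·1.2544) = 5.0176/5.5505 = 0.9040.

0.9040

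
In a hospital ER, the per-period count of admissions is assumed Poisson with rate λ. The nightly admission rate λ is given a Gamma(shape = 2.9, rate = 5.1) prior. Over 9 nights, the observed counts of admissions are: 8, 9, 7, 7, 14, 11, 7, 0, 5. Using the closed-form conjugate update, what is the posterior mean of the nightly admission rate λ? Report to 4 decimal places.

5.0284

With a Gamma(shape α, rate β) prior, the Poisson likelihood is conjugate: the posterior is Gamma(α + ΣXᵢ, β + n).
Sum of counts S = 68 over n = 9 nights.
Posterior: Gamma(α+S, β+n) = Gamma(2.9+68, 5.1+9) = Gamma(70.9, 14.1).
Posterior mean = α/β = 70.9/14.1 = 5.0284.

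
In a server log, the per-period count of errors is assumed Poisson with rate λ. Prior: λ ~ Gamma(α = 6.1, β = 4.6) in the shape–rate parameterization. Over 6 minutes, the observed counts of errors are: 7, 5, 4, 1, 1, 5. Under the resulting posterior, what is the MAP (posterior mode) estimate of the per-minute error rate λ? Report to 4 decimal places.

With a Gamma(shape α, rate β) prior, the Poisson likelihood is conjugate: the posterior is Gamma(α + ΣXᵢ, β + n).
Sum of counts S = 23 over n = 6 minutes.
Posterior: Gamma(α+S, β+n) = Gamma(6.1+23, 4.6+6) = Gamma(29.1, 10.6).
Mode of Gamma(α,β) for α≥1 is (α−1)/β = 28.1/10.6 = 2.6509.

2.6509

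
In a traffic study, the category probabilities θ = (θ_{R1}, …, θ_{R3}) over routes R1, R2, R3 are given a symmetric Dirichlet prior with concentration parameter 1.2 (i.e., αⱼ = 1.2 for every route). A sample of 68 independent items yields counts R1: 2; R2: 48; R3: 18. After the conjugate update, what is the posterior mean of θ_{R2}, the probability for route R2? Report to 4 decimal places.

0.6872

The Dirichlet prior is conjugate to the Multinomial likelihood: each posterior αⱼ = prior αⱼ + observed count nⱼ.
Posterior concentration: (3.2, 49.2, 19.2), total = 71.6.
E[θ_{R2}|data] = α_{R2}/Σα = 49.2/71.6 = 0.6872.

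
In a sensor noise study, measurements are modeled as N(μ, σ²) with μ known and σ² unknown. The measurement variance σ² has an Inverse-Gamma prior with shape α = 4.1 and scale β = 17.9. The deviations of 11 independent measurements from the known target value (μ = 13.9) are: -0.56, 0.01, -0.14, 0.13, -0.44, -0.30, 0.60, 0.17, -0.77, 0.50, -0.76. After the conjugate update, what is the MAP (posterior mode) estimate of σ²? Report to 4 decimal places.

1.8039

With known mean μ and an Inverse-Gamma(α, β) prior on σ², the Normal likelihood is conjugate: posterior is Inv-Gamma(α + n/2, β + Σ(xᵢ−μ)²/2).
Σ(xᵢ−μ)² = (-0.56)² + (0.01)² + (-0.14)² + (0.13)² + (-0.44)² + (-0.30)² + (0.60)² + (0.17)² + (-0.77)² + (0.50)² + (-0.76)² = 2.4432.
Posterior: Inv-Gamma(4.1 + 11/2, 17.9 + 2.4432/2) = Inv-Gamma(9.60, 19.12160).
Mode = β/(α+1) = 19.12160/10.60 = 1.8039.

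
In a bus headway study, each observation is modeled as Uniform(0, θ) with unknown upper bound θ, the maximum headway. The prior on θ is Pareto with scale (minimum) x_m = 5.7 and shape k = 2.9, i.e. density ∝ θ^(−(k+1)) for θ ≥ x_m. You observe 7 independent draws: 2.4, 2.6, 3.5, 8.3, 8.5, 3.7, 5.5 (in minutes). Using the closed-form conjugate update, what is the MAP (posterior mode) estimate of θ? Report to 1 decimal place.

8.5

A Pareto(scale x_m, shape k) prior on the upper bound θ of Uniform(0, θ) is conjugate: posterior is Pareto(max(x_m, max xᵢ), k + n).
Sample maximum = 8.5; prior scale x_m = 5.7 → posterior scale = max = 8.5.
Posterior shape = 2.9 + 7 = 9.9.
The Pareto density is decreasing on [x_m, ∞), so the mode is x_m = 8.5.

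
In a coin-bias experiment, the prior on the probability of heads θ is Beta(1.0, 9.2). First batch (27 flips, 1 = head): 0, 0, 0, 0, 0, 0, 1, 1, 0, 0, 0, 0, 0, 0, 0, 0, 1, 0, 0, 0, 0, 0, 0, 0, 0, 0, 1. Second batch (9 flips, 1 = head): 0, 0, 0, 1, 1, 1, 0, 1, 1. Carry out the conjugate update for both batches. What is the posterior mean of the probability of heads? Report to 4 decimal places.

0.2165

The Beta prior is conjugate to a Binomial/Bernoulli likelihood; the update adds successes to α and failures to β.
After batch 1: Beta(1.0+4, 9.2+23) = Beta(5.0, 32.2).
After batch 2: Beta(5.0+5, 32.2+4) = Beta(10.0, 36.2).
Posterior mean = α/(α+β) = 10.0/46.2 = 0.2165.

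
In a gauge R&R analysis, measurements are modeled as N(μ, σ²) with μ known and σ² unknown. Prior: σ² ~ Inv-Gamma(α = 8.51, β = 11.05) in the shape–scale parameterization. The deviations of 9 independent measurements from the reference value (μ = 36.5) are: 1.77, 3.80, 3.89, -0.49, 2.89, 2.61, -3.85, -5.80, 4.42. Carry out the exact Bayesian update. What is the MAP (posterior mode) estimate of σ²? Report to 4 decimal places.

With known mean μ and an Inverse-Gamma(α, β) prior on σ², the Normal likelihood is conjugate: posterior is Inv-Gamma(α + n/2, β + Σ(xᵢ−μ)²/2).
Σ(xᵢ−μ)² = (1.77)² + (3.80)² + (3.89)² + (-0.49)² + (2.89)² + (2.61)² + (-3.85)² + (-5.80)² + (4.42)² = 116.1082.
Posterior: Inv-Gamma(8.51 + 9/2, 11.05 + 116.1082/2) = Inv-Gamma(13.01, 69.10410).
Mode = β/(α+1) = 69.10410/14.01 = 4.9325.

4.9325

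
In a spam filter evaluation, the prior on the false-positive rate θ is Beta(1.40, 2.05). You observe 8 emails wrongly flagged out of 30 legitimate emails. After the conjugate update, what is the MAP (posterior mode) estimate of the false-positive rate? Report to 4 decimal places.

0.2671

The Beta prior is conjugate to a Binomial/Bernoulli likelihood; the update adds successes to α and failures to β.
Posterior: Beta(α+k, β+n−k) = Beta(1.40+8, 2.05+22) = Beta(9.40, 24.05).
Mode of Beta(a,b) for a,b>1 is (a−1)/(a+b−2) = 8.40/31.45 = 0.2671.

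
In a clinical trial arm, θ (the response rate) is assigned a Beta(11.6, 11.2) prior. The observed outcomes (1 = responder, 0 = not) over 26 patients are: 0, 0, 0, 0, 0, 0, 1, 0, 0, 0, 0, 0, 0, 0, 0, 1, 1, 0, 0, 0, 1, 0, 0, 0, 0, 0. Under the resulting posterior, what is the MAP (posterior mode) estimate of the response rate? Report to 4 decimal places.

The Beta prior is conjugate to a Binomial/Bernoulli likelihood; the update adds successes to α and failures to β.
Posterior: Beta(α+k, β+n−k) = Beta(11.6+4, 11.2+22) = Beta(15.6, 33.2).
Mode of Beta(a,b) for a,b>1 is (a−1)/(a+b−2) = 14.6/46.8 = 0.3120.

0.3120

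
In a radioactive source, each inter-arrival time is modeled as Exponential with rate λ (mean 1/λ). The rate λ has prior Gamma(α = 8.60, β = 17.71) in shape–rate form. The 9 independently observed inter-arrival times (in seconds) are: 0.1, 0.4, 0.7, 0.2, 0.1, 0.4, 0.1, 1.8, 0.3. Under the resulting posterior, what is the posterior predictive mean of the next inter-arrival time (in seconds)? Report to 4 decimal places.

With a Gamma(shape α, rate β) prior on the exponential rate λ, the posterior after n observations with total T = Σxᵢ is Gamma(α+n, β+T).
Sum of observations T = 4.1 seconds; n = 9.
Posterior: Gamma(8.60+9, 17.71+4.1) = Gamma(17.60, 21.81).
The predictive distribution for the next observation is Lomax; its mean is β/(α−1) = 21.81/16.60 = 1.3139.

1.3139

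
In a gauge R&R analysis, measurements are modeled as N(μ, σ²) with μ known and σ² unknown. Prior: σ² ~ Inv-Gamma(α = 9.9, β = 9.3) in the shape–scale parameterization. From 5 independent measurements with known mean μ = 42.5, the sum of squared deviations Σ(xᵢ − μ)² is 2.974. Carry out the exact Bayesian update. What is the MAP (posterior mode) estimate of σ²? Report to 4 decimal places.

0.8050

With known mean μ and an Inverse-Gamma(α, β) prior on σ², the Normal likelihood is conjugate: posterior is Inv-Gamma(α + n/2, β + Σ(xᵢ−μ)²/2).
Posterior: Inv-Gamma(9.9 + 5/2, 9.3 + 2.974/2) = Inv-Gamma(12.40, 10.7870).
Mode = β/(α+1) = 10.7870/13.40 = 0.8050.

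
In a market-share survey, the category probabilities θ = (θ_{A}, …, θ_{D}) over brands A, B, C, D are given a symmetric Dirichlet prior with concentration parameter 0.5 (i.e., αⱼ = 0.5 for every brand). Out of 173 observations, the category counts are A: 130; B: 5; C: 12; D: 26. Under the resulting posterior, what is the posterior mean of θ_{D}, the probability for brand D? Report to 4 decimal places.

0.1514

The Dirichlet prior is conjugate to the Multinomial likelihood: each posterior αⱼ = prior αⱼ + observed count nⱼ.
Posterior concentration: (130.5, 5.5, 12.5, 26.5), total = 175.0.
E[θ_{D}|data] = α_{D}/Σα = 26.5/175.0 = 0.1514.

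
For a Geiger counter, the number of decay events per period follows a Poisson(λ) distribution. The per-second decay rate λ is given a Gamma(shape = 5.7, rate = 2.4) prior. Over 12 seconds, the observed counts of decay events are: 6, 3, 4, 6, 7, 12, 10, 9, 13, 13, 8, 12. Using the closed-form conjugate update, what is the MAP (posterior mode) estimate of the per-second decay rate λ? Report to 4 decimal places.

7.4792

With a Gamma(shape α, rate β) prior, the Poisson likelihood is conjugate: the posterior is Gamma(α + ΣXᵢ, β + n).
Sum of counts S = 103 over n = 12 seconds.
Posterior: Gamma(α+S, β+n) = Gamma(5.7+103, 2.4+12) = Gamma(108.7, 14.4).
Mode of Gamma(α,β) for α≥1 is (α−1)/β = 107.7/14.4 = 7.4792.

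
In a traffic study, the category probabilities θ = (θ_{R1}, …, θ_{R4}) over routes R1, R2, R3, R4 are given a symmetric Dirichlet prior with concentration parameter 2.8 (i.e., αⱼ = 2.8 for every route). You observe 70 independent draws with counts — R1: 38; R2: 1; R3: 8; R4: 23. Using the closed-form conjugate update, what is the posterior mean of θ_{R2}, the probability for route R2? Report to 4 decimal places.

0.0468

The Dirichlet prior is conjugate to the Multinomial likelihood: each posterior αⱼ = prior αⱼ + observed count nⱼ.
Posterior concentration: (40.8, 3.8, 10.8, 25.8), total = 81.2.
E[θ_{R2}|data] = α_{R2}/Σα = 3.8/81.2 = 0.0468.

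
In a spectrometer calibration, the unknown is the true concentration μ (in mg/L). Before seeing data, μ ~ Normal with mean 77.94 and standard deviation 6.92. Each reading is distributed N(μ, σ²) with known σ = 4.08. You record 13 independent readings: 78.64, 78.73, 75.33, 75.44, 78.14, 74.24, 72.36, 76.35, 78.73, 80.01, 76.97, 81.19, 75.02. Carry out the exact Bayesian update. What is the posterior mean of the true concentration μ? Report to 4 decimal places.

For Normal data with known variance σ², a Normal(μ₀, σ₀²) prior on μ is conjugate. Posterior precision = 1/σ₀² + n/σ²; posterior mean is the precision-weighted average of μ₀ and x̄.
Σxᵢ = 78.64 + 78.73 + 75.33 + 75.44 + 78.14 + 74.24 + 72.36 + 76.35 + 78.73 + 80.01 + 76.97 + 81.19 + 75.02 = 1001.15, so n·x̄ = 1001.15.
σ₀² = 6.92² = 47.8864, σ² = 4.08² = 16.6464; σ² + n·σ₀² = 16.6464 + 13·47.8864 = 639.1696.
Posterior mean = (μ₀/σ₀² + n·x̄/σ²)/(1/σ₀² + n/σ²) = (σ²·μ₀ + σ₀²·n·x̄)/(σ² + n·σ₀²) = (16.6464·77.94 + 47.8864·1001.15)/639.1696 = 49238.889776/639.1696 = 77.0357.

77.0357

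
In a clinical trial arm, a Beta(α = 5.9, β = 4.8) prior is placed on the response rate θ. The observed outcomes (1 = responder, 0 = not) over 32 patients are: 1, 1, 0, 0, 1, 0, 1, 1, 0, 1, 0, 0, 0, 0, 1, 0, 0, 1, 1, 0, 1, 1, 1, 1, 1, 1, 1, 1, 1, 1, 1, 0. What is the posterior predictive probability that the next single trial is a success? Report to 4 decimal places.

0.6066

The Beta prior is conjugate to a Binomial/Bernoulli likelihood; the update adds successes to α and failures to β.
Posterior: Beta(α+k, β+n−k) = Beta(5.9+20, 4.8+12) = Beta(25.9, 16.8).
For a single future Bernoulli trial, P(success | data) = α/(α+β) = 0.6066.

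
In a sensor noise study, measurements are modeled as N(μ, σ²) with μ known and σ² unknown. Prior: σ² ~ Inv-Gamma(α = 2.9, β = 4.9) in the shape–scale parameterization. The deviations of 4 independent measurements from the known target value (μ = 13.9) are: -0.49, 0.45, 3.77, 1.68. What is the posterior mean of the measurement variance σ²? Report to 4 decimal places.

3.4972

With known mean μ and an Inverse-Gamma(α, β) prior on σ², the Normal likelihood is conjugate: posterior is Inv-Gamma(α + n/2, β + Σ(xᵢ−μ)²/2).
Σ(xᵢ−μ)² = (-0.49)² + (0.45)² + (3.77)² + (1.68)² = 17.4779.
Posterior: Inv-Gamma(2.9 + 4/2, 4.9 + 17.4779/2) = Inv-Gamma(4.90, 13.63895).
E[σ²|data] = β/(α−1) = 13.63895/3.90 = 3.4972.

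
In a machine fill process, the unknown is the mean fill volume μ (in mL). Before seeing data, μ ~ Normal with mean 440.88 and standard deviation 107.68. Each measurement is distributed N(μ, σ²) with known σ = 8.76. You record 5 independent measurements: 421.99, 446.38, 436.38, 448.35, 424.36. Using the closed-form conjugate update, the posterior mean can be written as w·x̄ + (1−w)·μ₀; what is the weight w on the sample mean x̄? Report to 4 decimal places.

For Normal data with known variance σ², a Normal(μ₀, σ₀²) prior on μ is conjugate. Posterior precision = 1/σ₀² + n/σ²; posterior mean is the precision-weighted average of μ₀ and x̄.
σ₀² = 107.68² = 11594.9824, σ² = 8.76² = 76.7376. Prior precision 1/σ₀² = 1/11594.9824; data precision n/σ² = 5/76.7376.
w = (n/σ²)/(1/σ₀² + n/σ²) = n·σ₀²/(σ² + n·σ₀²) = 5·11594.9824/(76.7376 + 5·11594.9824) = 57974.912/58051.6496 = 0.9987.

0.9987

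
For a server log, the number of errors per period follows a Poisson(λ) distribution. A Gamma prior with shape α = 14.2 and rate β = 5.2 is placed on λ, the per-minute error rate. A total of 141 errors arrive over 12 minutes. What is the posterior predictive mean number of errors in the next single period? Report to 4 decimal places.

9.0233

With a Gamma(shape α, rate β) prior, the Poisson likelihood is conjugate: the posterior is Gamma(α + ΣXᵢ, β + n).
Posterior: Gamma(α+S, β+n) = Gamma(14.2+141, 5.2+12) = Gamma(155.2, 17.2).
The predictive distribution for one future period is NegBinom with mean α/β = 9.0233.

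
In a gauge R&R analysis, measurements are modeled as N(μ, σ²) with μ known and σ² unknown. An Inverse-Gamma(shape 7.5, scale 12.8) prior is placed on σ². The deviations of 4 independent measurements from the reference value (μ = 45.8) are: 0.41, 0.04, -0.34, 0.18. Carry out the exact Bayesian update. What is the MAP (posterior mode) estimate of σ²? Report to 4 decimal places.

1.2342

With known mean μ and an Inverse-Gamma(α, β) prior on σ², the Normal likelihood is conjugate: posterior is Inv-Gamma(α + n/2, β + Σ(xᵢ−μ)²/2).
Σ(xᵢ−μ)² = (0.41)² + (0.04)² + (-0.34)² + (0.18)² = 0.3177.
Posterior: Inv-Gamma(7.5 + 4/2, 12.8 + 0.3177/2) = Inv-Gamma(9.50, 12.95885).
Mode = β/(α+1) = 12.95885/10.50 = 1.2342.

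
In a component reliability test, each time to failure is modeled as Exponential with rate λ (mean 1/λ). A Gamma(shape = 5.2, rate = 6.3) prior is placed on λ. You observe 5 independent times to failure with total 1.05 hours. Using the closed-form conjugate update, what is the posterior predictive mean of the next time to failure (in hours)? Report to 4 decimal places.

With a Gamma(shape α, rate β) prior on the exponential rate λ, the posterior after n observations with total T = Σxᵢ is Gamma(α+n, β+T).
Posterior: Gamma(5.2+5, 6.3+1.05) = Gamma(10.2, 7.35).
The predictive distribution for the next observation is Lomax; its mean is β/(α−1) = 7.35/9.2 = 0.7989.

0.7989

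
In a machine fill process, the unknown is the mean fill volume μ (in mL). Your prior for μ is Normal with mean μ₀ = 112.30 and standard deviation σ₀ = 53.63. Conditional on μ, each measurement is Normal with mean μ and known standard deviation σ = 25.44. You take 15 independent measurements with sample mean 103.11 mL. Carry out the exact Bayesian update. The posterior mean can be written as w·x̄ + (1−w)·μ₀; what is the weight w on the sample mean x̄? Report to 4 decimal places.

0.9852

For Normal data with known variance σ², a Normal(μ₀, σ₀²) prior on μ is conjugate. Posterior precision = 1/σ₀² + n/σ²; posterior mean is the precision-weighted average of μ₀ and x̄.
σ₀² = 53.63² = 2876.1769, σ² = 25.44² = 647.1936. Prior precision 1/σ₀² = 1/2876.1769; data precision n/σ² = 15/647.1936.
w = (n/σ²)/(1/σ₀² + n/σ²) = n·σ₀²/(σ² + n·σ₀²) = 15·2876.1769/(647.1936 + 15·2876.1769) = 43142.6535/43789.8471 = 0.9852.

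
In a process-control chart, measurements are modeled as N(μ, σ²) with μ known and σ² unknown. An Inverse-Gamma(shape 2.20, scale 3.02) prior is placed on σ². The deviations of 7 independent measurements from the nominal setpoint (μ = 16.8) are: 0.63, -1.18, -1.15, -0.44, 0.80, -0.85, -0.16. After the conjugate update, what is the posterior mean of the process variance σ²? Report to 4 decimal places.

1.1419

With known mean μ and an Inverse-Gamma(α, β) prior on σ², the Normal likelihood is conjugate: posterior is Inv-Gamma(α + n/2, β + Σ(xᵢ−μ)²/2).
Σ(xᵢ−μ)² = (0.63)² + (-1.18)² + (-1.15)² + (-0.44)² + (0.80)² + (-0.85)² + (-0.16)² = 4.6935.
Posterior: Inv-Gamma(2.20 + 7/2, 3.02 + 4.6935/2) = Inv-Gamma(5.70, 5.36675).
E[σ²|data] = β/(α−1) = 5.36675/4.70 = 1.1419.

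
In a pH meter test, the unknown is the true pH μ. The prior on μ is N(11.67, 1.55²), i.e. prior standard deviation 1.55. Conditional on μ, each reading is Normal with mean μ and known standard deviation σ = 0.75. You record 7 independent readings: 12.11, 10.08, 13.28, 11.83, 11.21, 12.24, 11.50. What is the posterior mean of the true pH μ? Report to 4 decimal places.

For Normal data with known variance σ², a Normal(μ₀, σ₀²) prior on μ is conjugate. Posterior precision = 1/σ₀² + n/σ²; posterior mean is the precision-weighted average of μ₀ and x̄.
Σxᵢ = 12.11 + 10.08 + 13.28 + 11.83 + 11.21 + 12.24 + 11.50 = 82.25, so n·x̄ = 82.25.
σ₀² = 1.55² = 2.4025, σ² = 0.75² = 0.5625; σ² + n·σ₀² = 0.5625 + 7·2.4025 = 17.38.
Posterior mean = (μ₀/σ₀² + n·x̄/σ²)/(1/σ₀² + n/σ²) = (σ²·μ₀ + σ₀²·n·x̄)/(σ² + n·σ₀²) = (0.5625·11.67 + 2.4025·82.25)/17.38 = 204.17/17.38 = 11.7474.

11.7474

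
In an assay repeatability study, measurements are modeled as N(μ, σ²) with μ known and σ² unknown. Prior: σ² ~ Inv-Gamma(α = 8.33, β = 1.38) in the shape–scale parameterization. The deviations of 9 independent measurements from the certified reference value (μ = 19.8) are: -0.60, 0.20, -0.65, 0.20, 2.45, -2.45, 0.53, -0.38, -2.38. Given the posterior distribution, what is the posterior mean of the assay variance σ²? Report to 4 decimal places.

With known mean μ and an Inverse-Gamma(α, β) prior on σ², the Normal likelihood is conjugate: posterior is Inv-Gamma(α + n/2, β + Σ(xᵢ−μ)²/2).
Σ(xᵢ−μ)² = (-0.60)² + (0.20)² + (-0.65)² + (0.20)² + (2.45)² + (-2.45)² + (0.53)² + (-0.38)² + (-2.38)² = 18.9572.
Posterior: Inv-Gamma(8.33 + 9/2, 1.38 + 18.9572/2) = Inv-Gamma(12.83, 10.85860).
E[σ²|data] = β/(α−1) = 10.85860/11.83 = 0.9179.

0.9179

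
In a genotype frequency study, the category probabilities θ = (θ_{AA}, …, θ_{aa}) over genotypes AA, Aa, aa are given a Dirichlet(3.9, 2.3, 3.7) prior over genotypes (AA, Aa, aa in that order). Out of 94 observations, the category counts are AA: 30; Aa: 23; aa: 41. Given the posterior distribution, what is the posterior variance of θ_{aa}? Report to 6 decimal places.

0.002337

The Dirichlet prior is conjugate to the Multinomial likelihood: each posterior αⱼ = prior αⱼ + observed count nⱼ.
Posterior concentration: (33.9, 25.3, 44.7), total = 103.9.
Var[θ_j] = α_j(Σα−α_j)/((Σα)²(Σα+1)) = 44.7·59.2/(103.9²·104.9) = 0.002337.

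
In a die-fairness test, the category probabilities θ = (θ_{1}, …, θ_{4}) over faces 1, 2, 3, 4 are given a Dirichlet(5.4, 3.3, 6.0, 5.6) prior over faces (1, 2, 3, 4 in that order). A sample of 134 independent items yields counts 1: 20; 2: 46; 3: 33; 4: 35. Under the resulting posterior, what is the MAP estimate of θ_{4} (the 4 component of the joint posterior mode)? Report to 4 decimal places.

0.2635

The Dirichlet prior is conjugate to the Multinomial likelihood: each posterior αⱼ = prior αⱼ + observed count nⱼ.
Posterior concentration: (25.4, 49.3, 39.0, 40.6), total = 154.3.
Joint mode component: (α_{4}−1)/(Σα−K) = 39.6/150.3 = 0.2635.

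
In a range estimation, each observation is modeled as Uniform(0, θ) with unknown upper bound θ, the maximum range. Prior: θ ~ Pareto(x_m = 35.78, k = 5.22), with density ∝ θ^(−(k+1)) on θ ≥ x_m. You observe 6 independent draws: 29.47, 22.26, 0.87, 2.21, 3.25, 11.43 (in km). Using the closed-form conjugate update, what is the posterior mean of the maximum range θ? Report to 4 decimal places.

A Pareto(scale x_m, shape k) prior on the upper bound θ of Uniform(0, θ) is conjugate: posterior is Pareto(max(x_m, max xᵢ), k + n).
Sample maximum = 29.47; prior scale x_m = 35.78 → posterior scale = max = 35.78.
Posterior shape = 5.22 + 6 = 11.22.
E[θ|data] = k·x_m/(k−1) = 11.22·35.78/10.22 = 39.2810.

39.2810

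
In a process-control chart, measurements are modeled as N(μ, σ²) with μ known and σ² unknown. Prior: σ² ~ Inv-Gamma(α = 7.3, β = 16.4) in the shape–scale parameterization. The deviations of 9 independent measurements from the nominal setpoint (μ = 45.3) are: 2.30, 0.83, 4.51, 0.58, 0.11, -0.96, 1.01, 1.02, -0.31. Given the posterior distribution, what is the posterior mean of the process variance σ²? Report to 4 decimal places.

With known mean μ and an Inverse-Gamma(α, β) prior on σ², the Normal likelihood is conjugate: posterior is Inv-Gamma(α + n/2, β + Σ(xᵢ−μ)²/2).
Σ(xᵢ−μ)² = (2.30)² + (0.83)² + (4.51)² + (0.58)² + (0.11)² + (-0.96)² + (1.01)² + (1.02)² + (-0.31)² = 29.7457.
Posterior: Inv-Gamma(7.3 + 9/2, 16.4 + 29.7457/2) = Inv-Gamma(11.80, 31.27285).
E[σ²|data] = β/(α−1) = 31.27285/10.80 = 2.8956.

2.8956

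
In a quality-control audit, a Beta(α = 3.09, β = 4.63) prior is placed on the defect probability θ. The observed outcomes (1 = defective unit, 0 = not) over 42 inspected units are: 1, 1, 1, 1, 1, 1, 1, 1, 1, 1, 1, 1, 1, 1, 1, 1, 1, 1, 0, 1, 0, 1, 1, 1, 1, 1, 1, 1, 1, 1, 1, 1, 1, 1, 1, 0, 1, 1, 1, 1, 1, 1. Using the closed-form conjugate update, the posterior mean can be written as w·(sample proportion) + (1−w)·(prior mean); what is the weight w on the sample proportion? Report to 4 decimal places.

The Beta prior is conjugate to a Binomial/Bernoulli likelihood; the update adds successes to α and failures to β.
Posterior mean = (α₀+k)/(α₀+β₀+n) = [n/(α₀+β₀+n)]·(k/n) + [(α₀+β₀)/(α₀+β₀+n)]·α₀/(α₀+β₀), so only n and the prior enter the weight.
The weight on the data is w = n/(α₀+β₀+n) = 42/(3.09+4.63+42) = 42/49.72 = 0.8447.

0.8447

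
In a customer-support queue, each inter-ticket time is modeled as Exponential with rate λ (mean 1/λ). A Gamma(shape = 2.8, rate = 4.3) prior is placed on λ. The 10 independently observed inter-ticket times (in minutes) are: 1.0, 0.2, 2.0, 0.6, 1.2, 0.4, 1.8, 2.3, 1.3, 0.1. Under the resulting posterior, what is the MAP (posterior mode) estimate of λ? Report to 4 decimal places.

0.7763

With a Gamma(shape α, rate β) prior on the exponential rate λ, the posterior after n observations with total T = Σxᵢ is Gamma(α+n, β+T).
Sum of observations T = 10.9 minutes; n = 10.
Posterior: Gamma(2.8+10, 4.3+10.9) = Gamma(12.8, 15.2).
Mode = (α−1)/β = 0.7763.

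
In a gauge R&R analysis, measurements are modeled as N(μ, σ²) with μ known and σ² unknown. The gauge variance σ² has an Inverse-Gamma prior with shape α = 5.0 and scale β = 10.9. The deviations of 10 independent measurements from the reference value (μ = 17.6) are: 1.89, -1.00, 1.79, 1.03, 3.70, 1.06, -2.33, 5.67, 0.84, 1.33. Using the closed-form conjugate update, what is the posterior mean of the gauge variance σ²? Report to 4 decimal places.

4.7502

With known mean μ and an Inverse-Gamma(α, β) prior on σ², the Normal likelihood is conjugate: posterior is Inv-Gamma(α + n/2, β + Σ(xᵢ−μ)²/2).
Σ(xᵢ−μ)² = (1.89)² + (-1.00)² + (1.79)² + (1.03)² + (3.70)² + (1.06)² + (-2.33)² + (5.67)² + (0.84)² + (1.33)² = 63.7030.
Posterior: Inv-Gamma(5.0 + 10/2, 10.9 + 63.7030/2) = Inv-Gamma(10.00, 42.75150).
E[σ²|data] = β/(α−1) = 42.75150/9.00 = 4.7502.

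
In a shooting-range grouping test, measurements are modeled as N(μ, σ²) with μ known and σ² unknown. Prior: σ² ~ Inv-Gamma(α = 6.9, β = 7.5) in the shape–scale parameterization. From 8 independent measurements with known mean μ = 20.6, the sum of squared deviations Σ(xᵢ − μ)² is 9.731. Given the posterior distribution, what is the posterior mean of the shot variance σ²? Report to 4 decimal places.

With known mean μ and an Inverse-Gamma(α, β) prior on σ², the Normal likelihood is conjugate: posterior is Inv-Gamma(α + n/2, β + Σ(xᵢ−μ)²/2).
Posterior: Inv-Gamma(6.9 + 8/2, 7.5 + 9.731/2) = Inv-Gamma(10.90, 12.3655).
E[σ²|data] = β/(α−1) = 12.3655/9.90 = 1.2490.

1.2490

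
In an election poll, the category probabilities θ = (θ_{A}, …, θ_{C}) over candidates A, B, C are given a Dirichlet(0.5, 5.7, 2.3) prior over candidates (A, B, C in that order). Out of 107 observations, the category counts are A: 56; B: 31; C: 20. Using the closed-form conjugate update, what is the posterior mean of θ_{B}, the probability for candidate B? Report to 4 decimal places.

0.3177

The Dirichlet prior is conjugate to the Multinomial likelihood: each posterior αⱼ = prior αⱼ + observed count nⱼ.
Posterior concentration: (56.5, 36.7, 22.3), total = 115.5.
E[θ_{B}|data] = α_{B}/Σα = 36.7/115.5 = 0.3177.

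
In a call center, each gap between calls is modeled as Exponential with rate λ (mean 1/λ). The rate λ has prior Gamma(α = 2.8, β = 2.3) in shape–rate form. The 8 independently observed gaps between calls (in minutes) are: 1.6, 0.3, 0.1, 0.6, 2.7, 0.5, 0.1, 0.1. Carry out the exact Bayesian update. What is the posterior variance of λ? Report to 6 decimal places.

0.156772

With a Gamma(shape α, rate β) prior on the exponential rate λ, the posterior after n observations with total T = Σxᵢ is Gamma(α+n, β+T).
Sum of observations T = 6.0 minutes; n = 8.
Posterior: Gamma(2.8+8, 2.3+6.0) = Gamma(10.8, 8.3).
Var = α/β² = 0.156772.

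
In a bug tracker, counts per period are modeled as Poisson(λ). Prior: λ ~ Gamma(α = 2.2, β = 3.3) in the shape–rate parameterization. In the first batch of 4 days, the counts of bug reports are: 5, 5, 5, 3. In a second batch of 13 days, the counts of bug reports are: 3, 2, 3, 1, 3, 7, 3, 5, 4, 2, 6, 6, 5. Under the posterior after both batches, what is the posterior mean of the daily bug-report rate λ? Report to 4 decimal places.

3.4581

With a Gamma(shape α, rate β) prior, the Poisson likelihood is conjugate: the posterior is Gamma(α + ΣXᵢ, β + n).
Batch 1: sum of counts S = 18 over n = 4 days.
After batch 1: Gamma(α+S, β+n) = Gamma(2.2+18, 3.3+4) = Gamma(20.2, 7.3).
Batch 2: sum of counts S = 50 over n = 13 days.
After batch 2: Gamma(α+S, β+n) = Gamma(20.2+50, 7.3+13) = Gamma(70.2, 20.3).
Posterior mean = α/β = 70.2/20.3 = 3.4581.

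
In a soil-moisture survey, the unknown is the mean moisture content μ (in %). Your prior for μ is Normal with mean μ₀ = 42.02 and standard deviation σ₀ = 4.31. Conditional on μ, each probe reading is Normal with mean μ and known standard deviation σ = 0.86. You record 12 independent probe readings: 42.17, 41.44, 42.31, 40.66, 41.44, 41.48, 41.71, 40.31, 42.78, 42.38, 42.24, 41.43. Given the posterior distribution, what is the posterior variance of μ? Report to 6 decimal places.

For Normal data with known variance σ², a Normal(μ₀, σ₀²) prior on μ is conjugate. Posterior precision = 1/σ₀² + n/σ²; posterior mean is the precision-weighted average of μ₀ and x̄.
σ₀² = 4.31² = 18.5761, σ² = 0.86² = 0.7396; σ² + n·σ₀² = 0.7396 + 12·18.5761 = 223.6528.
Posterior precision = 1/σ₀² + n/σ² = 1/18.5761 + 12/0.7396 = (σ² + n·σ₀²)/(σ₀²σ²) = 223.6528/(18.5761·0.7396); posterior variance σₙ² = σ₀²σ²/(σ² + n·σ₀²) = 18.5761·0.7396/223.6528 = 0.061430.

0.061430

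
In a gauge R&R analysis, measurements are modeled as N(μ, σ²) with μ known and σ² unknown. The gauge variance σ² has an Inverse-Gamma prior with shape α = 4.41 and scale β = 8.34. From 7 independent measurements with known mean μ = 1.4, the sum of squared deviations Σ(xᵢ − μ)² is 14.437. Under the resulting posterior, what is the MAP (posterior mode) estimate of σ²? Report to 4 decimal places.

With known mean μ and an Inverse-Gamma(α, β) prior on σ², the Normal likelihood is conjugate: posterior is Inv-Gamma(α + n/2, β + Σ(xᵢ−μ)²/2).
Posterior: Inv-Gamma(4.41 + 7/2, 8.34 + 14.437/2) = Inv-Gamma(7.91, 15.5585).
Mode = β/(α+1) = 15.5585/8.91 = 1.7462.

1.7462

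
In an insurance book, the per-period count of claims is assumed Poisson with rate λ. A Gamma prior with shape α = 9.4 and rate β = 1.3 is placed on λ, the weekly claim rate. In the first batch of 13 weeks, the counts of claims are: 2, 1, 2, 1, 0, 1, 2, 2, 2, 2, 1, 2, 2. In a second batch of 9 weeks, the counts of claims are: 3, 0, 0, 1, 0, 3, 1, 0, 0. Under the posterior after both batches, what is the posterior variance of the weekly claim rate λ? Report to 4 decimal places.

0.0689

With a Gamma(shape α, rate β) prior, the Poisson likelihood is conjugate: the posterior is Gamma(α + ΣXᵢ, β + n).
Batch 1: sum of counts S = 20 over n = 13 weeks.
After batch 1: Gamma(α+S, β+n) = Gamma(9.4+20, 1.3+13) = Gamma(29.4, 14.3).
Batch 2: sum of counts S = 8 over n = 9 weeks.
After batch 2: Gamma(α+S, β+n) = Gamma(29.4+8, 14.3+9) = Gamma(37.4, 23.3).
Var = α/β² = 37.4/23.3² = 0.0689.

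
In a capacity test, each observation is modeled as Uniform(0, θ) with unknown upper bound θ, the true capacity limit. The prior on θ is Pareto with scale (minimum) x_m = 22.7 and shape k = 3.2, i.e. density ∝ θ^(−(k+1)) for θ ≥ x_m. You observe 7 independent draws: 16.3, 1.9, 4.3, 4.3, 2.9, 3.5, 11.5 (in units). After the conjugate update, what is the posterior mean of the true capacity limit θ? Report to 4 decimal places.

A Pareto(scale x_m, shape k) prior on the upper bound θ of Uniform(0, θ) is conjugate: posterior is Pareto(max(x_m, max xᵢ), k + n).
Sample maximum = 16.3; prior scale x_m = 22.7 → posterior scale = max = 22.7.
Posterior shape = 3.2 + 7 = 10.2.
E[θ|data] = k·x_m/(k−1) = 10.2·22.7/9.2 = 25.1674.

25.1674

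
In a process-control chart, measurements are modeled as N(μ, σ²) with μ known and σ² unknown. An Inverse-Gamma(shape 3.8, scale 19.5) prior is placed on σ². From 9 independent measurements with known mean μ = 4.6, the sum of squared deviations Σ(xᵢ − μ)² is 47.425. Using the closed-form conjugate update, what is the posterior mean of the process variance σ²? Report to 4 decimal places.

With known mean μ and an Inverse-Gamma(α, β) prior on σ², the Normal likelihood is conjugate: posterior is Inv-Gamma(α + n/2, β + Σ(xᵢ−μ)²/2).
Posterior: Inv-Gamma(3.8 + 9/2, 19.5 + 47.425/2) = Inv-Gamma(8.30, 43.2125).
E[σ²|data] = β/(α−1) = 43.2125/7.30 = 5.9195.

5.9195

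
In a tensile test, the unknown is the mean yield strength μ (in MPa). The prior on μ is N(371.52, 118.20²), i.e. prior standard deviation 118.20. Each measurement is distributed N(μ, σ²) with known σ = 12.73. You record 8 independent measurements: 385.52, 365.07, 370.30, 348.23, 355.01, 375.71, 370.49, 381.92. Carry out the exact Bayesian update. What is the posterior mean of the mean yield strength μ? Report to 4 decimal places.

369.0349

For Normal data with known variance σ², a Normal(μ₀, σ₀²) prior on μ is conjugate. Posterior precision = 1/σ₀² + n/σ²; posterior mean is the precision-weighted average of μ₀ and x̄.
Σxᵢ = 385.52 + 365.07 + 370.30 + 348.23 + 355.01 + 375.71 + 370.49 + 381.92 = 2952.25, so n·x̄ = 2952.25.
σ₀² = 118.20² = 13971.24, σ² = 12.73² = 162.0529; σ² + n·σ₀² = 162.0529 + 8·13971.24 = 111931.9729.
Posterior mean = (μ₀/σ₀² + n·x̄/σ²)/(1/σ₀² + n/σ²) = (σ²·μ₀ + σ₀²·n·x̄)/(σ² + n·σ₀²) = (162.0529·371.52 + 13971.24·2952.25)/111931.9729 = 41306799.183408/111931.9729 = 369.0349.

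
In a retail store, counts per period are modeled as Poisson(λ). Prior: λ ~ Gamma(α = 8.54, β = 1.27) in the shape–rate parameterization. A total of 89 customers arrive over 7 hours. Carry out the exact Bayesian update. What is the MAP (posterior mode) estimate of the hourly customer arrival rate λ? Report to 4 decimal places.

With a Gamma(shape α, rate β) prior, the Poisson likelihood is conjugate: the posterior is Gamma(α + ΣXᵢ, β + n).
Posterior: Gamma(α+S, β+n) = Gamma(8.54+89, 1.27+7) = Gamma(97.54, 8.27).
Mode of Gamma(α,β) for α≥1 is (α−1)/β = 96.54/8.27 = 11.6735.

11.6735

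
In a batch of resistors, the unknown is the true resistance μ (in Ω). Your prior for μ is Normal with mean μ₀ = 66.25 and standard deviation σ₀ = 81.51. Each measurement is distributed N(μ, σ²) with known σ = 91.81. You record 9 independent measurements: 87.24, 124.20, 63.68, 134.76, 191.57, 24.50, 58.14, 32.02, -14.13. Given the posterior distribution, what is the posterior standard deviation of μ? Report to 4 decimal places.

28.6505

For Normal data with known variance σ², a Normal(μ₀, σ₀²) prior on μ is conjugate. Posterior precision = 1/σ₀² + n/σ²; posterior mean is the precision-weighted average of μ₀ and x̄.
σ₀² = 81.51² = 6643.8801, σ² = 91.81² = 8429.0761; σ² + n·σ₀² = 8429.0761 + 9·6643.8801 = 68223.997.
Posterior precision = 1/σ₀² + n/σ² = 1/6643.8801 + 9/8429.0761 = (σ² + n·σ₀²)/(σ₀²σ²) = 68223.997/(6643.8801·8429.0761); posterior variance σₙ² = σ₀²σ²/(σ² + n·σ₀²) = 6643.8801·8429.0761/68223.997 = 820.851510.
Posterior SD = √σₙ² = √(6643.8801·8429.0761/68223.997) = 28.6505.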